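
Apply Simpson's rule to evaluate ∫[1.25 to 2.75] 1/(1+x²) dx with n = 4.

f(x) = 1/(1+x²)
a = 1.25, b = 2.75, n = 4
h = (b - a)/n = 0.375000

Simpson's rule: (h/3)[f(x₀) + 4f(x₁) + 2f(x₂) + ... + f(xₙ)]

x_0 = 1.2500, f(x_0) = 0.390244, coefficient = 1
x_1 = 1.6250, f(x_1) = 0.274678, coefficient = 4
x_2 = 2.0000, f(x_2) = 0.200000, coefficient = 2
x_3 = 2.3750, f(x_3) = 0.150588, coefficient = 4
x_4 = 2.7500, f(x_4) = 0.116788, coefficient = 1

I ≈ (0.375000/3) × 2.608098 = 0.326012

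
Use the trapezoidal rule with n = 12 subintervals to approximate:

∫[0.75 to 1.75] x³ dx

f(x) = x³
a = 0.75, b = 1.75, n = 12
h = (b - a)/n = 0.083333

Trapezoidal rule: (h/2)[f(x₀) + 2f(x₁) + 2f(x₂) + ... + f(xₙ)]

x_0 = 0.7500, f(x_0) = 0.421875, coefficient = 1
x_1 = 0.8333, f(x_1) = 0.578704, coefficient = 2
x_2 = 0.9167, f(x_2) = 0.770255, coefficient = 2
x_3 = 1.0000, f(x_3) = 1.000000, coefficient = 2
x_4 = 1.0833, f(x_4) = 1.271412, coefficient = 2
x_5 = 1.1667, f(x_5) = 1.587963, coefficient = 2
x_6 = 1.2500, f(x_6) = 1.953125, coefficient = 2
x_7 = 1.3333, f(x_7) = 2.370370, coefficient = 2
x_8 = 1.4167, f(x_8) = 2.843171, coefficient = 2
x_9 = 1.5000, f(x_9) = 3.375000, coefficient = 2
x_10 = 1.5833, f(x_10) = 3.969329, coefficient = 2
x_11 = 1.6667, f(x_11) = 4.629630, coefficient = 2
x_12 = 1.7500, f(x_12) = 5.359375, coefficient = 1

I ≈ (0.083333/2) × 54.479167 = 2.269965
Exact value: 2.265625
Error: 0.004340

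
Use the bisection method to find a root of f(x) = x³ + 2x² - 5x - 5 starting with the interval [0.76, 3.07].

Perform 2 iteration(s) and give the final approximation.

f(x) = x³ + 2x² - 5x - 5
Initial interval: [0.76, 3.07]

Iteration 1:
  c_1 = (0.760000 + 3.070000)/2 = 1.915000
  f(c_1) = f(1.915000) = -0.217814
  f(a) × f(c) ≥ 0, new interval: [1.915000, 3.070000]
Iteration 2:
  c_2 = (1.915000 + 3.070000)/2 = 2.492500
  f(c_2) = f(2.492500) = 10.447409
  f(a) × f(c) < 0, new interval: [1.915000, 2.492500]

After 2 iteration(s), the approximation is c_2 = 2.492500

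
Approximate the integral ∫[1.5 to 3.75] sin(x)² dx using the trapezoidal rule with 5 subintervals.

f(x) = sin(x)²
a = 1.5, b = 3.75, n = 5
h = (b - a)/n = 0.450000

Trapezoidal rule: (h/2)[f(x₀) + 2f(x₁) + 2f(x₂) + ... + f(xₙ)]

x_0 = 1.5000, f(x_0) = 0.994996, coefficient = 1
x_1 = 1.9500, f(x_1) = 0.862966, coefficient = 2
x_2 = 2.4000, f(x_2) = 0.456251, coefficient = 2
x_3 = 2.8500, f(x_3) = 0.082644, coefficient = 2
x_4 = 3.3000, f(x_4) = 0.024884, coefficient = 2
x_5 = 3.7500, f(x_5) = 0.326682, coefficient = 1

I ≈ (0.450000/2) × 4.175167 = 0.939412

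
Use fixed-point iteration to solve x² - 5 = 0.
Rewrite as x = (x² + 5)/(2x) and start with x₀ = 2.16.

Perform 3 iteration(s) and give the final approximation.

Equation: x² - 5 = 0
Fixed-point form: x = (x² + 5)/(2x)
x₀ = 2.16

x_1 = g(2.160000) = 2.237407
x_2 = g(2.237407) = 2.236068
x_3 = g(2.236068) = 2.236068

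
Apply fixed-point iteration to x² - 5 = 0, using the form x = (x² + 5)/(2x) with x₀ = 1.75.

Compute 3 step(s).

Equation: x² - 5 = 0
Fixed-point form: x = (x² + 5)/(2x)
x₀ = 1.75

x_1 = g(1.750000) = 2.303571
x_2 = g(2.303571) = 2.237057
x_3 = g(2.237057) = 2.236068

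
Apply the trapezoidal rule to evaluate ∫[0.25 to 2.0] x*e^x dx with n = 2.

f(x) = x*e^x
a = 0.25, b = 2.0, n = 2
h = (b - a)/n = 0.875000

Trapezoidal rule: (h/2)[f(x₀) + 2f(x₁) + 2f(x₂) + ... + f(xₙ)]

x_0 = 0.2500, f(x_0) = 0.321006, coefficient = 1
x_1 = 1.1250, f(x_1) = 3.465244, coefficient = 2
x_2 = 2.0000, f(x_2) = 14.778112, coefficient = 1

I ≈ (0.875000/2) × 22.029606 = 9.637953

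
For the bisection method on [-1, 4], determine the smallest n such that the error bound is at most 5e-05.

We need (b-a)/2^n ≤ 5e-05
(4 - (-1))/2^n ≤ 5e-05
5/2^n ≤ 5e-05
2^n ≥ 100000
n ≥ log₂(100000) = 16.61
n ≥ 17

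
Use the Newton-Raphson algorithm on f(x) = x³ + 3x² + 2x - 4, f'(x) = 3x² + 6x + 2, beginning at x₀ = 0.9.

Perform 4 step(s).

f(x) = x³ + 3x² + 2x - 4
f'(x) = 3x² + 6x + 2
x₀ = 0.9

Newton-Raphson formula: x_{n+1} = x_n - f(x_n)/f'(x_n)

Iteration 1:
  f(0.900000) = 0.959000
  f'(0.900000) = 9.830000
  x_1 = 0.900000 - 0.959000/9.830000 = 0.802442
Iteration 2:
  f(0.802442) = 0.053322
  f'(0.802442) = 8.746386
  x_2 = 0.802442 - 0.053322/8.746386 = 0.796345
Iteration 3:
  f(0.796345) = 0.000201
  f'(0.796345) = 8.680566
  x_3 = 0.796345 - 0.000201/8.680566 = 0.796322
Iteration 4:
  f(0.796322) = 0.000000
  f'(0.796322) = 8.680317
  x_4 = 0.796322 - 0.000000/8.680317 = 0.796322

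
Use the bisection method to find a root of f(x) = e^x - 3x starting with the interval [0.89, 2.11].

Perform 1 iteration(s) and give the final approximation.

f(x) = e^x - 3x
Initial interval: [0.89, 2.11]

Iteration 1:
  c_1 = (0.890000 + 2.110000)/2 = 1.500000
  f(c_1) = f(1.500000) = -0.018311
  f(a) × f(c) ≥ 0, new interval: [1.500000, 2.110000]

After 1 iteration(s), the approximation is c_1 = 1.500000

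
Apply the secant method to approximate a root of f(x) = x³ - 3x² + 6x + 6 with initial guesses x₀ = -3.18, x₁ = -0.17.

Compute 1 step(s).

f(x) = x³ - 3x² + 6x + 6
x₀ = -3.18, x₁ = -0.17

Secant formula: x_{n+1} = x_n - f(x_n)(x_n - x_{n-1})/(f(x_n) - f(x_{n-1}))

Iteration 1:
  f(-3.180000) = -75.574632
  f(-0.170000) = 4.888387
  x_2 = -0.170000 - 4.888387×(-0.170000 - (-3.180000))/(4.888387 - (-75.574632))
       = -0.352867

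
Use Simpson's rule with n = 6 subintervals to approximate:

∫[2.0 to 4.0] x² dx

f(x) = x²
a = 2.0, b = 4.0, n = 6
h = (b - a)/n = 0.333333

Simpson's rule: (h/3)[f(x₀) + 4f(x₁) + 2f(x₂) + ... + f(xₙ)]

x_0 = 2.0000, f(x_0) = 4.000000, coefficient = 1
x_1 = 2.3333, f(x_1) = 5.444444, coefficient = 4
x_2 = 2.6667, f(x_2) = 7.111111, coefficient = 2
x_3 = 3.0000, f(x_3) = 9.000000, coefficient = 4
x_4 = 3.3333, f(x_4) = 11.111111, coefficient = 2
x_5 = 3.6667, f(x_5) = 13.444444, coefficient = 4
x_6 = 4.0000, f(x_6) = 16.000000, coefficient = 1

I ≈ (0.333333/3) × 168.000000 = 18.666667
Exact value: 18.666667
Error: 0.000000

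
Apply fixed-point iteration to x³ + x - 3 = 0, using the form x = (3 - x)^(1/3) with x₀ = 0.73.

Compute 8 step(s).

Equation: x³ + x - 3 = 0
Fixed-point form: x = (3 - x)^(1/3)
x₀ = 0.73

x_1 = g(0.730000) = 1.314242
x_2 = g(1.314242) = 1.190141
x_3 = g(1.190141) = 1.218657
x_4 = g(1.218657) = 1.212223
x_5 = g(1.212223) = 1.213681
x_6 = g(1.213681) = 1.213351
x_7 = g(1.213351) = 1.213425
x_8 = g(1.213425) = 1.213409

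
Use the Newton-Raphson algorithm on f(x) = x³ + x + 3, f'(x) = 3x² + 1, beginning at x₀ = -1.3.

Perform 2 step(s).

f(x) = x³ + x + 3
f'(x) = 3x² + 1
x₀ = -1.3

Newton-Raphson formula: x_{n+1} = x_n - f(x_n)/f'(x_n)

Iteration 1:
  f(-1.300000) = -0.497000
  f'(-1.300000) = 6.070000
  x_1 = -1.300000 - (-0.497000)/6.070000 = -1.218122
Iteration 2:
  f(-1.218122) = -0.025597
  f'(-1.218122) = 5.451463
  x_2 = -1.218122 - (-0.025597)/5.451463 = -1.213427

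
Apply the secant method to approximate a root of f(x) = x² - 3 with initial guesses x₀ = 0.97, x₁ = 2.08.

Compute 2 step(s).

f(x) = x² - 3
x₀ = 0.97, x₁ = 2.08

Secant formula: x_{n+1} = x_n - f(x_n)(x_n - x_{n-1})/(f(x_n) - f(x_{n-1}))

Iteration 1:
  f(0.970000) = -2.059100
  f(2.080000) = 1.326400
  x_2 = 2.080000 - 1.326400×(2.080000 - 0.970000)/(1.326400 - (-2.059100))
       = 1.645115
Iteration 2:
  f(2.080000) = 1.326400
  f(1.645115) = -0.293597
  x_3 = 1.645115 - (-0.293597)×(1.645115 - 2.080000)/(-0.293597 - 1.326400)
       = 1.723930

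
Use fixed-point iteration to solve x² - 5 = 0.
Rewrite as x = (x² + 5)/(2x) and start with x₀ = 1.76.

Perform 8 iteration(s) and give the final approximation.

Equation: x² - 5 = 0
Fixed-point form: x = (x² + 5)/(2x)
x₀ = 1.76

x_1 = g(1.760000) = 2.300455
x_2 = g(2.300455) = 2.236969
x_3 = g(2.236969) = 2.236068
x_4 = g(2.236068) = 2.236068
x_5 = g(2.236068) = 2.236068
x_6 = g(2.236068) = 2.236068
x_7 = g(2.236068) = 2.236068
x_8 = g(2.236068) = 2.236068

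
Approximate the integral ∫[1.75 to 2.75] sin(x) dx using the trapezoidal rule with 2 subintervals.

f(x) = sin(x)
a = 1.75, b = 2.75, n = 2
h = (b - a)/n = 0.500000

Trapezoidal rule: (h/2)[f(x₀) + 2f(x₁) + 2f(x₂) + ... + f(xₙ)]

x_0 = 1.7500, f(x_0) = 0.983986, coefficient = 1
x_1 = 2.2500, f(x_1) = 0.778073, coefficient = 2
x_2 = 2.7500, f(x_2) = 0.381661, coefficient = 1

I ≈ (0.500000/2) × 2.921793 = 0.730448
Exact value: 0.746056
Error: 0.015608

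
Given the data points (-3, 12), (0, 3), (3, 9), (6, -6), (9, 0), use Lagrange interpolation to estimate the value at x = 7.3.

Lagrange interpolation formula:
P(x) = Σ yᵢ × Lᵢ(x)
where Lᵢ(x) = Π_{j≠i} (x - xⱼ)/(xᵢ - xⱼ)

L_0(7.3) = (7.3 - 0)/(-3 - 0) × (7.3 - 3)/(-3 - 3) × (7.3 - 6)/(-3 - 6) × (7.3 - 9)/(-3 - 9) = -0.035685
L_1(7.3) = (7.3 - (-3))/(0 - (-3)) × (7.3 - 3)/(0 - 3) × (7.3 - 6)/(0 - 6) × (7.3 - 9)/(0 - 9) = 0.201401
L_2(7.3) = (7.3 - (-3))/(3 - (-3)) × (7.3 - 0)/(3 - 0) × (7.3 - 6)/(3 - 6) × (7.3 - 9)/(3 - 9) = -0.512870
L_3(7.3) = (7.3 - (-3))/(6 - (-3)) × (7.3 - 0)/(6 - 0) × (7.3 - 3)/(6 - 3) × (7.3 - 9)/(6 - 9) = 1.130944
L_4(7.3) = (7.3 - (-3))/(9 - (-3)) × (7.3 - 0)/(9 - 0) × (7.3 - 3)/(9 - 3) × (7.3 - 6)/(9 - 6) = 0.216210

P(7.3) = 12×L_0(7.3) + 3×L_1(7.3) + 9×L_2(7.3) + (-6)×L_3(7.3) + 0×L_4(7.3)
P(7.3) = -11.225515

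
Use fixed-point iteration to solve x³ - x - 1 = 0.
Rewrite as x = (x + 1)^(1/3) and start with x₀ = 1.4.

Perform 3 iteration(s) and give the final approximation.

Equation: x³ - x - 1 = 0
Fixed-point form: x = (x + 1)^(1/3)
x₀ = 1.4

x_1 = g(1.400000) = 1.338866
x_2 = g(1.338866) = 1.327400
x_3 = g(1.327400) = 1.325227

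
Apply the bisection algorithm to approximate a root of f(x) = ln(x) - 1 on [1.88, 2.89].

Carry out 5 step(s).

f(x) = ln(x) - 1
Initial interval: [1.88, 2.89]

Iteration 1:
  c_1 = (1.880000 + 2.890000)/2 = 2.385000
  f(c_1) = f(2.385000) = -0.130801
  f(a) × f(c) ≥ 0, new interval: [2.385000, 2.890000]
Iteration 2:
  c_2 = (2.385000 + 2.890000)/2 = 2.637500
  f(c_2) = f(2.637500) = -0.030169
  f(a) × f(c) ≥ 0, new interval: [2.637500, 2.890000]
Iteration 3:
  c_3 = (2.637500 + 2.890000)/2 = 2.763750
  f(c_3) = f(2.763750) = 0.016588
  f(a) × f(c) < 0, new interval: [2.637500, 2.763750]
Iteration 4:
  c_4 = (2.637500 + 2.763750)/2 = 2.700625
  f(c_4) = f(2.700625) = -0.006517
  f(a) × f(c) ≥ 0, new interval: [2.700625, 2.763750]
Iteration 5:
  c_5 = (2.700625 + 2.763750)/2 = 2.732188
  f(c_5) = f(2.732188) = 0.005103
  f(a) × f(c) < 0, new interval: [2.700625, 2.732188]

After 5 iteration(s), the approximation is c_5 = 2.732188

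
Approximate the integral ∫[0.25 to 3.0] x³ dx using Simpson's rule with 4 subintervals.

f(x) = x³
a = 0.25, b = 3.0, n = 4
h = (b - a)/n = 0.687500

Simpson's rule: (h/3)[f(x₀) + 4f(x₁) + 2f(x₂) + ... + f(xₙ)]

x_0 = 0.2500, f(x_0) = 0.015625, coefficient = 1
x_1 = 0.9375, f(x_1) = 0.823975, coefficient = 4
x_2 = 1.6250, f(x_2) = 4.291016, coefficient = 2
x_3 = 2.3125, f(x_3) = 12.366455, coefficient = 4
x_4 = 3.0000, f(x_4) = 27.000000, coefficient = 1

I ≈ (0.687500/3) × 88.359375 = 20.249023
Exact value: 20.249023
Error: 0.000000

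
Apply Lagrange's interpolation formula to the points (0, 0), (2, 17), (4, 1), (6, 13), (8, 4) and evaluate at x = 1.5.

Lagrange interpolation formula:
P(x) = Σ yᵢ × Lᵢ(x)
where Lᵢ(x) = Π_{j≠i} (x - xⱼ)/(xᵢ - xⱼ)

L_0(1.5) = (1.5 - 2)/(0 - 2) × (1.5 - 4)/(0 - 4) × (1.5 - 6)/(0 - 6) × (1.5 - 8)/(0 - 8) = 0.095215
L_1(1.5) = (1.5 - 0)/(2 - 0) × (1.5 - 4)/(2 - 4) × (1.5 - 6)/(2 - 6) × (1.5 - 8)/(2 - 8) = 1.142578
L_2(1.5) = (1.5 - 0)/(4 - 0) × (1.5 - 2)/(4 - 2) × (1.5 - 6)/(4 - 6) × (1.5 - 8)/(4 - 8) = -0.342773
L_3(1.5) = (1.5 - 0)/(6 - 0) × (1.5 - 2)/(6 - 2) × (1.5 - 4)/(6 - 4) × (1.5 - 8)/(6 - 8) = 0.126953
L_4(1.5) = (1.5 - 0)/(8 - 0) × (1.5 - 2)/(8 - 2) × (1.5 - 4)/(8 - 4) × (1.5 - 6)/(8 - 6) = -0.021973

P(1.5) = 0×L_0(1.5) + 17×L_1(1.5) + 1×L_2(1.5) + 13×L_3(1.5) + 4×L_4(1.5)
P(1.5) = 20.643555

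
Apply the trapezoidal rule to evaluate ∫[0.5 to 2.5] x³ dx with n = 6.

f(x) = x³
a = 0.5, b = 2.5, n = 6
h = (b - a)/n = 0.333333

Trapezoidal rule: (h/2)[f(x₀) + 2f(x₁) + 2f(x₂) + ... + f(xₙ)]

x_0 = 0.5000, f(x_0) = 0.125000, coefficient = 1
x_1 = 0.8333, f(x_1) = 0.578704, coefficient = 2
x_2 = 1.1667, f(x_2) = 1.587963, coefficient = 2
x_3 = 1.5000, f(x_3) = 3.375000, coefficient = 2
x_4 = 1.8333, f(x_4) = 6.162037, coefficient = 2
x_5 = 2.1667, f(x_5) = 10.171296, coefficient = 2
x_6 = 2.5000, f(x_6) = 15.625000, coefficient = 1

I ≈ (0.333333/2) × 59.500000 = 9.916667
Exact value: 9.750000
Error: 0.166667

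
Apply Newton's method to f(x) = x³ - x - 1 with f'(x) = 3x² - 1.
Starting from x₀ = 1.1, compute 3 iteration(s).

f(x) = x³ - x - 1
f'(x) = 3x² - 1
x₀ = 1.1

Newton-Raphson formula: x_{n+1} = x_n - f(x_n)/f'(x_n)

Iteration 1:
  f(1.100000) = -0.769000
  f'(1.100000) = 2.630000
  x_1 = 1.100000 - (-0.769000)/2.630000 = 1.392395
Iteration 2:
  f(1.392395) = 0.307132
  f'(1.392395) = 4.816295
  x_2 = 1.392395 - 0.307132/4.816295 = 1.328626
Iteration 3:
  f(1.328626) = 0.016727
  f'(1.328626) = 4.295742
  x_3 = 1.328626 - 0.016727/4.295742 = 1.324732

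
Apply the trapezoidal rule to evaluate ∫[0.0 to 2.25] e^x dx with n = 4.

f(x) = e^x
a = 0.0, b = 2.25, n = 4
h = (b - a)/n = 0.562500

Trapezoidal rule: (h/2)[f(x₀) + 2f(x₁) + 2f(x₂) + ... + f(xₙ)]

x_0 = 0.0000, f(x_0) = 1.000000, coefficient = 1
x_1 = 0.5625, f(x_1) = 1.755055, coefficient = 2
x_2 = 1.1250, f(x_2) = 3.080217, coefficient = 2
x_3 = 1.6875, f(x_3) = 5.405949, coefficient = 2
x_4 = 2.2500, f(x_4) = 9.487736, coefficient = 1

I ≈ (0.562500/2) × 30.970177 = 8.710362
Exact value: 8.487736
Error: 0.222626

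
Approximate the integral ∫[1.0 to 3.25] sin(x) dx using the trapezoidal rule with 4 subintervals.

f(x) = sin(x)
a = 1.0, b = 3.25, n = 4
h = (b - a)/n = 0.562500

Trapezoidal rule: (h/2)[f(x₀) + 2f(x₁) + 2f(x₂) + ... + f(xₙ)]

x_0 = 1.0000, f(x_0) = 0.841471, coefficient = 1
x_1 = 1.5625, f(x_1) = 0.999966, coefficient = 2
x_2 = 2.1250, f(x_2) = 0.850320, coefficient = 2
x_3 = 2.6875, f(x_3) = 0.438647, coefficient = 2
x_4 = 3.2500, f(x_4) = -0.108195, coefficient = 1

I ≈ (0.562500/2) × 5.311141 = 1.493758
Exact value: 1.534432
Error: 0.040674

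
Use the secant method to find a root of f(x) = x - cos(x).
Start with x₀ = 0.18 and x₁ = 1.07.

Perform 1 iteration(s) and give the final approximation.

f(x) = x - cos(x)
x₀ = 0.18, x₁ = 1.07

Secant formula: x_{n+1} = x_n - f(x_n)(x_n - x_{n-1})/(f(x_n) - f(x_{n-1}))

Iteration 1:
  f(0.180000) = -0.803844
  f(1.070000) = 0.589876
  x_2 = 1.070000 - 0.589876×(1.070000 - 0.180000)/(0.589876 - (-0.803844))
       = 0.693318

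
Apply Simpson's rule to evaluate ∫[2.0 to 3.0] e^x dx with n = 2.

f(x) = e^x
a = 2.0, b = 3.0, n = 2
h = (b - a)/n = 0.500000

Simpson's rule: (h/3)[f(x₀) + 4f(x₁) + 2f(x₂) + ... + f(xₙ)]

x_0 = 2.0000, f(x_0) = 7.389056, coefficient = 1
x_1 = 2.5000, f(x_1) = 12.182494, coefficient = 4
x_2 = 3.0000, f(x_2) = 20.085537, coefficient = 1

I ≈ (0.500000/3) × 76.204569 = 12.700761
Exact value: 12.696481
Error: 0.004281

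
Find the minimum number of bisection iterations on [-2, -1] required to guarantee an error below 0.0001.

We need (b-a)/2^n ≤ 0.0001
(-1 - (-2))/2^n ≤ 0.0001
1/2^n ≤ 0.0001
2^n ≥ 10000
n ≥ log₂(10000) = 13.29
n ≥ 14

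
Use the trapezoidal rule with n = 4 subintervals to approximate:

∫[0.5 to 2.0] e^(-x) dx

f(x) = e^(-x)
a = 0.5, b = 2.0, n = 4
h = (b - a)/n = 0.375000

Trapezoidal rule: (h/2)[f(x₀) + 2f(x₁) + 2f(x₂) + ... + f(xₙ)]

x_0 = 0.5000, f(x_0) = 0.606531, coefficient = 1
x_1 = 0.8750, f(x_1) = 0.416862, coefficient = 2
x_2 = 1.2500, f(x_2) = 0.286505, coefficient = 2
x_3 = 1.6250, f(x_3) = 0.196912, coefficient = 2
x_4 = 2.0000, f(x_4) = 0.135335, coefficient = 1

I ≈ (0.375000/2) × 2.542423 = 0.476704
Exact value: 0.471195
Error: 0.005509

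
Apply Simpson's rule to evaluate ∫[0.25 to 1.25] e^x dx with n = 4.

f(x) = e^x
a = 0.25, b = 1.25, n = 4
h = (b - a)/n = 0.250000

Simpson's rule: (h/3)[f(x₀) + 4f(x₁) + 2f(x₂) + ... + f(xₙ)]

x_0 = 0.2500, f(x_0) = 1.284025, coefficient = 1
x_1 = 0.5000, f(x_1) = 1.648721, coefficient = 4
x_2 = 0.7500, f(x_2) = 2.117000, coefficient = 2
x_3 = 1.0000, f(x_3) = 2.718282, coefficient = 4
x_4 = 1.2500, f(x_4) = 3.490343, coefficient = 1

I ≈ (0.250000/3) × 26.476381 = 2.206365
Exact value: 2.206318
Error: 0.000048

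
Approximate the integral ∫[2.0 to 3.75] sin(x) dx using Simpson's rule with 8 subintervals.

f(x) = sin(x)
a = 2.0, b = 3.75, n = 8
h = (b - a)/n = 0.218750

Simpson's rule: (h/3)[f(x₀) + 4f(x₁) + 2f(x₂) + ... + f(xₙ)]

x_0 = 2.0000, f(x_0) = 0.909297, coefficient = 1
x_1 = 2.2188, f(x_1) = 0.797321, coefficient = 4
x_2 = 2.4375, f(x_2) = 0.647343, coefficient = 2
x_3 = 2.6562, f(x_3) = 0.466511, coefficient = 4
x_4 = 2.8750, f(x_4) = 0.263446, coefficient = 2
x_5 = 3.0938, f(x_5) = 0.047824, coefficient = 4
x_6 = 3.3125, f(x_6) = -0.170077, coefficient = 2
x_7 = 3.5312, f(x_7) = -0.379871, coefficient = 4
x_8 = 3.7500, f(x_8) = -0.571561, coefficient = 1

I ≈ (0.218750/3) × 5.546300 = 0.404418
Exact value: 0.404413
Error: 0.000005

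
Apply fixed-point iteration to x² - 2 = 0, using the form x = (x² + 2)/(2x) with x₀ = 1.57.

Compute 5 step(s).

Equation: x² - 2 = 0
Fixed-point form: x = (x² + 2)/(2x)
x₀ = 1.57

x_1 = g(1.570000) = 1.421943
x_2 = g(1.421943) = 1.414235
x_3 = g(1.414235) = 1.414214
x_4 = g(1.414214) = 1.414214
x_5 = g(1.414214) = 1.414214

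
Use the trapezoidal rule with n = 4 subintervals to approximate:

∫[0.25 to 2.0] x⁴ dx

f(x) = x⁴
a = 0.25, b = 2.0, n = 4
h = (b - a)/n = 0.437500

Trapezoidal rule: (h/2)[f(x₀) + 2f(x₁) + 2f(x₂) + ... + f(xₙ)]

x_0 = 0.2500, f(x_0) = 0.003906, coefficient = 1
x_1 = 0.6875, f(x_1) = 0.223404, coefficient = 2
x_2 = 1.1250, f(x_2) = 1.601807, coefficient = 2
x_3 = 1.5625, f(x_3) = 5.960464, coefficient = 2
x_4 = 2.0000, f(x_4) = 16.000000, coefficient = 1

I ≈ (0.437500/2) × 31.575256 = 6.907087
Exact value: 6.399805
Error: 0.507283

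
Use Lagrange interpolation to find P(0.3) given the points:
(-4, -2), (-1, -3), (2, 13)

Lagrange interpolation formula:
P(x) = Σ yᵢ × Lᵢ(x)
where Lᵢ(x) = Π_{j≠i} (x - xⱼ)/(xᵢ - xⱼ)

L_0(0.3) = (0.3 - (-1))/(-4 - (-1)) × (0.3 - 2)/(-4 - 2) = -0.122778
L_1(0.3) = (0.3 - (-4))/(-1 - (-4)) × (0.3 - 2)/(-1 - 2) = 0.812222
L_2(0.3) = (0.3 - (-4))/(2 - (-4)) × (0.3 - (-1))/(2 - (-1)) = 0.310556

P(0.3) = (-2)×L_0(0.3) + (-3)×L_1(0.3) + 13×L_2(0.3)
P(0.3) = 1.846111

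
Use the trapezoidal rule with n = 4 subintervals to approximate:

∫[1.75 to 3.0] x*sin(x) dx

f(x) = x*sin(x)
a = 1.75, b = 3.0, n = 4
h = (b - a)/n = 0.312500

Trapezoidal rule: (h/2)[f(x₀) + 2f(x₁) + 2f(x₂) + ... + f(xₙ)]

x_0 = 1.7500, f(x_0) = 1.721975, coefficient = 1
x_1 = 2.0625, f(x_1) = 1.818155, coefficient = 2
x_2 = 2.3750, f(x_2) = 1.647502, coefficient = 2
x_3 = 2.6875, f(x_3) = 1.178864, coefficient = 2
x_4 = 3.0000, f(x_4) = 0.423360, coefficient = 1

I ≈ (0.312500/2) × 11.434378 = 1.786622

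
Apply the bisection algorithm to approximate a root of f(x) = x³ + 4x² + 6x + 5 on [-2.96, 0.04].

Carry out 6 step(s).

f(x) = x³ + 4x² + 6x + 5
Initial interval: [-2.96, 0.04]

Iteration 1:
  c_1 = (-2.960000 + 0.040000)/2 = -1.460000
  f(c_1) = f(-1.460000) = 1.654264
  f(a) × f(c) < 0, new interval: [-2.960000, -1.460000]
Iteration 2:
  c_2 = (-2.960000 + (-1.460000))/2 = -2.210000
  f(c_2) = f(-2.210000) = 0.482539
  f(a) × f(c) < 0, new interval: [-2.960000, -2.210000]
Iteration 3:
  c_3 = (-2.960000 + (-2.210000))/2 = -2.585000
  f(c_3) = f(-2.585000) = -1.054652
  f(a) × f(c) ≥ 0, new interval: [-2.585000, -2.210000]
Iteration 4:
  c_4 = (-2.585000 + (-2.210000))/2 = -2.397500
  f(c_4) = f(-2.397500) = -0.173820
  f(a) × f(c) ≥ 0, new interval: [-2.397500, -2.210000]
Iteration 5:
  c_5 = (-2.397500 + (-2.210000))/2 = -2.303750
  f(c_5) = f(-2.303750) = 0.179947
  f(a) × f(c) < 0, new interval: [-2.397500, -2.303750]
Iteration 6:
  c_6 = (-2.397500 + (-2.303750))/2 = -2.350625
  f(c_6) = f(-2.350625) = 0.009769
  f(a) × f(c) < 0, new interval: [-2.397500, -2.350625]

After 6 iteration(s), the approximation is c_6 = -2.350625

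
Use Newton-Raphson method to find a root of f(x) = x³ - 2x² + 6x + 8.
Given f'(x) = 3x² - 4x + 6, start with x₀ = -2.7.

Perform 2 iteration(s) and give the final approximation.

f(x) = x³ - 2x² + 6x + 8
f'(x) = 3x² - 4x + 6
x₀ = -2.7

Newton-Raphson formula: x_{n+1} = x_n - f(x_n)/f'(x_n)

Iteration 1:
  f(-2.700000) = -42.463000
  f'(-2.700000) = 38.670000
  x_1 = -2.700000 - (-42.463000)/38.670000 = -1.601914
Iteration 2:
  f(-1.601914) = -10.854451
  f'(-1.601914) = 20.106036
  x_2 = -1.601914 - (-10.854451)/20.106036 = -1.062053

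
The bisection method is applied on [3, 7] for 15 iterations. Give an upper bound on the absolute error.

Bisection error bound: |error| ≤ (b-a)/2^n
|error| ≤ (7 - 3)/2^15 = 4/2^15
|error| ≤ 0.0001220703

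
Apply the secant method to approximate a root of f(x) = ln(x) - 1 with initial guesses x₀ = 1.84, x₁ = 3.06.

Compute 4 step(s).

f(x) = ln(x) - 1
x₀ = 1.84, x₁ = 3.06

Secant formula: x_{n+1} = x_n - f(x_n)(x_n - x_{n-1})/(f(x_n) - f(x_{n-1}))

Iteration 1:
  f(1.840000) = -0.390234
  f(3.060000) = 0.118415
  x_2 = 3.060000 - 0.118415×(3.060000 - 1.840000)/(0.118415 - (-0.390234))
       = 2.775981
Iteration 2:
  f(3.060000) = 0.118415
  f(2.775981) = 0.021004
  x_3 = 2.775981 - 0.021004×(2.775981 - 3.060000)/(0.021004 - 0.118415)
       = 2.714739
Iteration 3:
  f(2.775981) = 0.021004
  f(2.714739) = -0.001304
  x_4 = 2.714739 - (-0.001304)×(2.714739 - 2.775981)/(-0.001304 - 0.021004)
       = 2.718319
Iteration 4:
  f(2.714739) = -0.001304
  f(2.718319) = 0.000014
  x_5 = 2.718319 - 0.000014×(2.718319 - 2.714739)/(0.000014 - (-0.001304))
       = 2.718282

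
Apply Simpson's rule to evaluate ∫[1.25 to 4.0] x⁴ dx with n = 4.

f(x) = x⁴
a = 1.25, b = 4.0, n = 4
h = (b - a)/n = 0.687500

Simpson's rule: (h/3)[f(x₀) + 4f(x₁) + 2f(x₂) + ... + f(xₙ)]

x_0 = 1.2500, f(x_0) = 2.441406, coefficient = 1
x_1 = 1.9375, f(x_1) = 14.091812, coefficient = 4
x_2 = 2.6250, f(x_2) = 47.480713, coefficient = 2
x_3 = 3.3125, f(x_3) = 120.399185, coefficient = 4
x_4 = 4.0000, f(x_4) = 256.000000, coefficient = 1

I ≈ (0.687500/3) × 891.366821 = 204.271563
Exact value: 204.189648
Error: 0.081915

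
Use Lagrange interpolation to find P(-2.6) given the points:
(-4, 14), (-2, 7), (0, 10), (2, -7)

Lagrange interpolation formula:
P(x) = Σ yᵢ × Lᵢ(x)
where Lᵢ(x) = Π_{j≠i} (x - xⱼ)/(xᵢ - xⱼ)

L_0(-2.6) = (-2.6 - (-2))/(-4 - (-2)) × (-2.6 - 0)/(-4 - 0) × (-2.6 - 2)/(-4 - 2) = 0.149500
L_1(-2.6) = (-2.6 - (-4))/(-2 - (-4)) × (-2.6 - 0)/(-2 - 0) × (-2.6 - 2)/(-2 - 2) = 1.046500
L_2(-2.6) = (-2.6 - (-4))/(0 - (-4)) × (-2.6 - (-2))/(0 - (-2)) × (-2.6 - 2)/(0 - 2) = -0.241500
L_3(-2.6) = (-2.6 - (-4))/(2 - (-4)) × (-2.6 - (-2))/(2 - (-2)) × (-2.6 - 0)/(2 - 0) = 0.045500

P(-2.6) = 14×L_0(-2.6) + 7×L_1(-2.6) + 10×L_2(-2.6) + (-7)×L_3(-2.6)
P(-2.6) = 6.685000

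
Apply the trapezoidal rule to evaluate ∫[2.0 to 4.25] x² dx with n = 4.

f(x) = x²
a = 2.0, b = 4.25, n = 4
h = (b - a)/n = 0.562500

Trapezoidal rule: (h/2)[f(x₀) + 2f(x₁) + 2f(x₂) + ... + f(xₙ)]

x_0 = 2.0000, f(x_0) = 4.000000, coefficient = 1
x_1 = 2.5625, f(x_1) = 6.566406, coefficient = 2
x_2 = 3.1250, f(x_2) = 9.765625, coefficient = 2
x_3 = 3.6875, f(x_3) = 13.597656, coefficient = 2
x_4 = 4.2500, f(x_4) = 18.062500, coefficient = 1

I ≈ (0.562500/2) × 81.921875 = 23.040527
Exact value: 22.921875
Error: 0.118652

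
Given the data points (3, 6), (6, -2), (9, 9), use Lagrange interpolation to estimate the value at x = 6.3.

Lagrange interpolation formula:
P(x) = Σ yᵢ × Lᵢ(x)
where Lᵢ(x) = Π_{j≠i} (x - xⱼ)/(xᵢ - xⱼ)

L_0(6.3) = (6.3 - 6)/(3 - 6) × (6.3 - 9)/(3 - 9) = -0.045000
L_1(6.3) = (6.3 - 3)/(6 - 3) × (6.3 - 9)/(6 - 9) = 0.990000
L_2(6.3) = (6.3 - 3)/(9 - 3) × (6.3 - 6)/(9 - 6) = 0.055000

P(6.3) = 6×L_0(6.3) + (-2)×L_1(6.3) + 9×L_2(6.3)
P(6.3) = -1.755000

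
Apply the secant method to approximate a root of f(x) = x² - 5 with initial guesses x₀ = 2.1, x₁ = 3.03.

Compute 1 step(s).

f(x) = x² - 5
x₀ = 2.1, x₁ = 3.03

Secant formula: x_{n+1} = x_n - f(x_n)(x_n - x_{n-1})/(f(x_n) - f(x_{n-1}))

Iteration 1:
  f(2.100000) = -0.590000
  f(3.030000) = 4.180900
  x_2 = 3.030000 - 4.180900×(3.030000 - 2.100000)/(4.180900 - (-0.590000))
       = 2.215010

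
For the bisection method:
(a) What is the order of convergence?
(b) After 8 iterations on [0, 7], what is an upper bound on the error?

(a) Bisection has linear (order 1) convergence; the error is halved each step.

(b) Error bound = (b-a)/2^n = (7 - 0)/2^{8}
    = 7/2^{8}

(a) 1 (linear); (b) error ≤ 2.73e-02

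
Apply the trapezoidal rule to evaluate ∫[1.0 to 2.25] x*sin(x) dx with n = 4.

f(x) = x*sin(x)
a = 1.0, b = 2.25, n = 4
h = (b - a)/n = 0.312500

Trapezoidal rule: (h/2)[f(x₀) + 2f(x₁) + 2f(x₂) + ... + f(xₙ)]

x_0 = 1.0000, f(x_0) = 0.841471, coefficient = 1
x_1 = 1.3125, f(x_1) = 1.268960, coefficient = 2
x_2 = 1.6250, f(x_2) = 1.622613, coefficient = 2
x_3 = 1.9375, f(x_3) = 1.808684, coefficient = 2
x_4 = 2.2500, f(x_4) = 1.750665, coefficient = 1

I ≈ (0.312500/2) × 11.992650 = 1.873852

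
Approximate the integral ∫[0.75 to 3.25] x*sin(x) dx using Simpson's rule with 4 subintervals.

f(x) = x*sin(x)
a = 0.75, b = 3.25, n = 4
h = (b - a)/n = 0.625000

Simpson's rule: (h/3)[f(x₀) + 4f(x₁) + 2f(x₂) + ... + f(xₙ)]

x_0 = 0.7500, f(x_0) = 0.511229, coefficient = 1
x_1 = 1.3750, f(x_1) = 1.348728, coefficient = 4
x_2 = 2.0000, f(x_2) = 1.818595, coefficient = 2
x_3 = 2.6250, f(x_3) = 1.296541, coefficient = 4
x_4 = 3.2500, f(x_4) = -0.351634, coefficient = 1

I ≈ (0.625000/3) × 14.377860 = 2.995387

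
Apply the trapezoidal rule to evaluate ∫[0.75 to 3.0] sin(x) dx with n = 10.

f(x) = sin(x)
a = 0.75, b = 3.0, n = 10
h = (b - a)/n = 0.225000

Trapezoidal rule: (h/2)[f(x₀) + 2f(x₁) + 2f(x₂) + ... + f(xₙ)]

x_0 = 0.7500, f(x_0) = 0.681639, coefficient = 1
x_1 = 0.9750, f(x_1) = 0.827702, coefficient = 2
x_2 = 1.2000, f(x_2) = 0.932039, coefficient = 2
x_3 = 1.4250, f(x_3) = 0.989391, coefficient = 2
x_4 = 1.6500, f(x_4) = 0.996865, coefficient = 2
x_5 = 1.8750, f(x_5) = 0.954086, coefficient = 2
x_6 = 2.1000, f(x_6) = 0.863209, coefficient = 2
x_7 = 2.3250, f(x_7) = 0.728817, coefficient = 2
x_8 = 2.5500, f(x_8) = 0.557684, coefficient = 2
x_9 = 2.7750, f(x_9) = 0.358437, coefficient = 2
x_10 = 3.0000, f(x_10) = 0.141120, coefficient = 1

I ≈ (0.225000/2) × 15.239217 = 1.714412
Exact value: 1.721681
Error: 0.007269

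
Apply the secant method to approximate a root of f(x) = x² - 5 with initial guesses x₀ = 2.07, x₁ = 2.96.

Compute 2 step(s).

f(x) = x² - 5
x₀ = 2.07, x₁ = 2.96

Secant formula: x_{n+1} = x_n - f(x_n)(x_n - x_{n-1})/(f(x_n) - f(x_{n-1}))

Iteration 1:
  f(2.070000) = -0.715100
  f(2.960000) = 3.761600
  x_2 = 2.960000 - 3.761600×(2.960000 - 2.070000)/(3.761600 - (-0.715100))
       = 2.212167
Iteration 2:
  f(2.960000) = 3.761600
  f(2.212167) = -0.106317
  x_3 = 2.212167 - (-0.106317)×(2.212167 - 2.960000)/(-0.106317 - 3.761600)
       = 2.232723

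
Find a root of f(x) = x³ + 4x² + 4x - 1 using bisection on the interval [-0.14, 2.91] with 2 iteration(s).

f(x) = x³ + 4x² + 4x - 1
Initial interval: [-0.14, 2.91]

Iteration 1:
  c_1 = (-0.140000 + 2.910000)/2 = 1.385000
  f(c_1) = f(1.385000) = 14.869642
  f(a) × f(c) < 0, new interval: [-0.140000, 1.385000]
Iteration 2:
  c_2 = (-0.140000 + 1.385000)/2 = 0.622500
  f(c_2) = f(0.622500) = 3.281248
  f(a) × f(c) < 0, new interval: [-0.140000, 0.622500]

After 2 iteration(s), the approximation is c_2 = 0.622500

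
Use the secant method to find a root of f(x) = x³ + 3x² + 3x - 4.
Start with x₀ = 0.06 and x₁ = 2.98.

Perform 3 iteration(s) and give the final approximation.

f(x) = x³ + 3x² + 3x - 4
x₀ = 0.06, x₁ = 2.98

Secant formula: x_{n+1} = x_n - f(x_n)(x_n - x_{n-1})/(f(x_n) - f(x_{n-1}))

Iteration 1:
  f(0.060000) = -3.808984
  f(2.980000) = 58.044792
  x_2 = 2.980000 - 58.044792×(2.980000 - 0.060000)/(58.044792 - (-3.808984))
       = 0.239815
Iteration 2:
  f(2.980000) = 58.044792
  f(0.239815) = -3.094229
  x_3 = 0.239815 - (-3.094229)×(0.239815 - 2.980000)/(-3.094229 - 58.044792)
       = 0.378495
Iteration 3:
  f(0.239815) = -3.094229
  f(0.378495) = -2.380517
  x_4 = 0.378495 - (-2.380517)×(0.378495 - 0.239815)/(-2.380517 - (-3.094229))
       = 0.841049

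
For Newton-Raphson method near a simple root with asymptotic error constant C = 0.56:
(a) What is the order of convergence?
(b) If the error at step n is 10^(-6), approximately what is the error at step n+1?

(a) Newton-Raphson has quadratic (order 2) convergence near simple roots.
    This means |e_{n+1}| ≈ C|e_n|².

(b) With |e_n| = 10^(-6) and C = 0.56:
    |e_{n+1}| ≈ 0.56 × (10^(-6))² = 0.56 × 10^(-12)

(a) 2 (quadratic); (b) |e_{n+1}| ≈ 5.600e-13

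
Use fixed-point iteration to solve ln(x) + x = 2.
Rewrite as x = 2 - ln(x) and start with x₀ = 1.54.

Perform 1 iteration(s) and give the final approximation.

Equation: ln(x) + x = 2
Fixed-point form: x = 2 - ln(x)
x₀ = 1.54

x_1 = g(1.540000) = 1.568218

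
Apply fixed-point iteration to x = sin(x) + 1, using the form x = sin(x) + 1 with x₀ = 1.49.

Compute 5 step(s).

Equation: x = sin(x) + 1
Fixed-point form: x = sin(x) + 1
x₀ = 1.49

x_1 = g(1.490000) = 1.996738
x_2 = g(1.996738) = 1.910650
x_3 = g(1.910650) = 1.942803
x_4 = g(1.942803) = 1.931600
x_5 = g(1.931600) = 1.935614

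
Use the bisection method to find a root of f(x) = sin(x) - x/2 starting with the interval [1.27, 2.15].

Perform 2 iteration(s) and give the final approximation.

f(x) = sin(x) - x/2
Initial interval: [1.27, 2.15]

Iteration 1:
  c_1 = (1.270000 + 2.150000)/2 = 1.710000
  f(c_1) = f(1.710000) = 0.135327
  f(a) × f(c) ≥ 0, new interval: [1.710000, 2.150000]
Iteration 2:
  c_2 = (1.710000 + 2.150000)/2 = 1.930000
  f(c_2) = f(1.930000) = -0.028823
  f(a) × f(c) < 0, new interval: [1.710000, 1.930000]

After 2 iteration(s), the approximation is c_2 = 1.930000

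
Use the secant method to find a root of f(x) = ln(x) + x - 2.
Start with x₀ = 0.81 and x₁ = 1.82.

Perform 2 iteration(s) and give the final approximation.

f(x) = ln(x) + x - 2
x₀ = 0.81, x₁ = 1.82

Secant formula: x_{n+1} = x_n - f(x_n)(x_n - x_{n-1})/(f(x_n) - f(x_{n-1}))

Iteration 1:
  f(0.810000) = -1.400721
  f(1.820000) = 0.418837
  x_2 = 1.820000 - 0.418837×(1.820000 - 0.810000)/(0.418837 - (-1.400721))
       = 1.587512
Iteration 2:
  f(1.820000) = 0.418837
  f(1.587512) = 0.049680
  x_3 = 1.587512 - 0.049680×(1.587512 - 1.820000)/(0.049680 - 0.418837)
       = 1.556224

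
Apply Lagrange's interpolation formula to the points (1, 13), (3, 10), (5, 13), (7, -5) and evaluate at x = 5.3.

Lagrange interpolation formula:
P(x) = Σ yᵢ × Lᵢ(x)
where Lᵢ(x) = Π_{j≠i} (x - xⱼ)/(xᵢ - xⱼ)

L_0(5.3) = (5.3 - 3)/(1 - 3) × (5.3 - 5)/(1 - 5) × (5.3 - 7)/(1 - 7) = 0.024437
L_1(5.3) = (5.3 - 1)/(3 - 1) × (5.3 - 5)/(3 - 5) × (5.3 - 7)/(3 - 7) = -0.137062
L_2(5.3) = (5.3 - 1)/(5 - 1) × (5.3 - 3)/(5 - 3) × (5.3 - 7)/(5 - 7) = 1.050812
L_3(5.3) = (5.3 - 1)/(7 - 1) × (5.3 - 3)/(7 - 3) × (5.3 - 5)/(7 - 5) = 0.061812

P(5.3) = 13×L_0(5.3) + 10×L_1(5.3) + 13×L_2(5.3) + (-5)×L_3(5.3)
P(5.3) = 12.298563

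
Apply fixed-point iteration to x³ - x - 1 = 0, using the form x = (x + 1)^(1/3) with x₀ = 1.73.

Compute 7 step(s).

Equation: x³ - x - 1 = 0
Fixed-point form: x = (x + 1)^(1/3)
x₀ = 1.73

x_1 = g(1.730000) = 1.397615
x_2 = g(1.397615) = 1.338422
x_3 = g(1.338422) = 1.327316
x_4 = g(1.327316) = 1.325211
x_5 = g(1.325211) = 1.324812
x_6 = g(1.324812) = 1.324736
x_7 = g(1.324736) = 1.324721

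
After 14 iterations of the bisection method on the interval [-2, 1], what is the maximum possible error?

Bisection error bound: |error| ≤ (b-a)/2^n
|error| ≤ (1 - (-2))/2^14 = 3/2^14
|error| ≤ 0.0001831055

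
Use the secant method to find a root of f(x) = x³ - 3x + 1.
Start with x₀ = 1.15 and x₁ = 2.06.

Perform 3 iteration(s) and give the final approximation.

f(x) = x³ - 3x + 1
x₀ = 1.15, x₁ = 2.06

Secant formula: x_{n+1} = x_n - f(x_n)(x_n - x_{n-1})/(f(x_n) - f(x_{n-1}))

Iteration 1:
  f(1.150000) = -0.929125
  f(2.060000) = 3.561816
  x_2 = 2.060000 - 3.561816×(2.060000 - 1.150000)/(3.561816 - (-0.929125))
       = 1.338269
Iteration 2:
  f(2.060000) = 3.561816
  f(1.338269) = -0.618016
  x_3 = 1.338269 - (-0.618016)×(1.338269 - 2.060000)/(-0.618016 - 3.561816)
       = 1.444982
Iteration 3:
  f(1.338269) = -0.618016
  f(1.444982) = -0.317864
  x_4 = 1.444982 - (-0.317864)×(1.444982 - 1.338269)/(-0.317864 - (-0.618016))
       = 1.557992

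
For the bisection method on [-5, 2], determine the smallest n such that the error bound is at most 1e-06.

We need (b-a)/2^n ≤ 1e-06
(2 - (-5))/2^n ≤ 1e-06
7/2^n ≤ 1e-06
2^n ≥ 7000000
n ≥ log₂(7000000) = 22.74
n ≥ 23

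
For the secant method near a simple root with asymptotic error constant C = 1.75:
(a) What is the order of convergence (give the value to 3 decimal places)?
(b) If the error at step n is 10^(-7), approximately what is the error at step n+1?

(a) Secant method has superlinear convergence with order φ = (1+√5)/2 ≈ 1.618.
    This means |e_{n+1}| ≈ C|e_n|^1.618.

(b) With |e_n| = 10^(-7) and C = 1.75:
    |e_{n+1}| ≈ 1.75 × (10^(-7))^1.618 = 1.75 × 10^(-11.33)

(a) ≈ 1.618 (golden ratio); (b) |e_{n+1}| ≈ 8.257e-12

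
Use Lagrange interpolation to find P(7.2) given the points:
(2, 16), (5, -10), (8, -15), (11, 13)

Lagrange interpolation formula:
P(x) = Σ yᵢ × Lᵢ(x)
where Lᵢ(x) = Π_{j≠i} (x - xⱼ)/(xᵢ - xⱼ)

L_0(7.2) = (7.2 - 5)/(2 - 5) × (7.2 - 8)/(2 - 8) × (7.2 - 11)/(2 - 11) = -0.041284
L_1(7.2) = (7.2 - 2)/(5 - 2) × (7.2 - 8)/(5 - 8) × (7.2 - 11)/(5 - 11) = 0.292741
L_2(7.2) = (7.2 - 2)/(8 - 2) × (7.2 - 5)/(8 - 5) × (7.2 - 11)/(8 - 11) = 0.805037
L_3(7.2) = (7.2 - 2)/(11 - 2) × (7.2 - 5)/(11 - 5) × (7.2 - 8)/(11 - 8) = -0.056494

P(7.2) = 16×L_0(7.2) + (-10)×L_1(7.2) + (-15)×L_2(7.2) + 13×L_3(7.2)
P(7.2) = -16.397926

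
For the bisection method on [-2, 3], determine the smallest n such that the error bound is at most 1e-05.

We need (b-a)/2^n ≤ 1e-05
(3 - (-2))/2^n ≤ 1e-05
5/2^n ≤ 1e-05
2^n ≥ 500000
n ≥ log₂(500000) = 18.93
n ≥ 19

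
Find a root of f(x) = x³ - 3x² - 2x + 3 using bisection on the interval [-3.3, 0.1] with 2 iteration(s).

f(x) = x³ - 3x² - 2x + 3
Initial interval: [-3.3, 0.1]

Iteration 1:
  c_1 = (-3.300000 + 0.100000)/2 = -1.600000
  f(c_1) = f(-1.600000) = -5.576000
  f(a) × f(c) ≥ 0, new interval: [-1.600000, 0.100000]
Iteration 2:
  c_2 = (-1.600000 + 0.100000)/2 = -0.750000
  f(c_2) = f(-0.750000) = 2.390625
  f(a) × f(c) < 0, new interval: [-1.600000, -0.750000]

After 2 iteration(s), the approximation is c_2 = -0.750000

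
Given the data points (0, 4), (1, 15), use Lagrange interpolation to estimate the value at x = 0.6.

Lagrange interpolation formula:
P(x) = Σ yᵢ × Lᵢ(x)
where Lᵢ(x) = Π_{j≠i} (x - xⱼ)/(xᵢ - xⱼ)

L_0(0.6) = (0.6 - 1)/(0 - 1) = 0.400000
L_1(0.6) = (0.6 - 0)/(1 - 0) = 0.600000

P(0.6) = 4×L_0(0.6) + 15×L_1(0.6)
P(0.6) = 10.600000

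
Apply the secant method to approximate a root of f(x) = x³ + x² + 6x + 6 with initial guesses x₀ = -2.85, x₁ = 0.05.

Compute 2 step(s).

f(x) = x³ + x² + 6x + 6
x₀ = -2.85, x₁ = 0.05

Secant formula: x_{n+1} = x_n - f(x_n)(x_n - x_{n-1})/(f(x_n) - f(x_{n-1}))

Iteration 1:
  f(-2.850000) = -26.126625
  f(0.050000) = 6.302625
  x_2 = 0.050000 - 6.302625×(0.050000 - (-2.850000))/(6.302625 - (-26.126625))
       = -0.513615
Iteration 2:
  f(0.050000) = 6.302625
  f(-0.513615) = 3.046618
  x_3 = -0.513615 - 3.046618×(-0.513615 - 0.050000)/(3.046618 - 6.302625)
       = -1.040985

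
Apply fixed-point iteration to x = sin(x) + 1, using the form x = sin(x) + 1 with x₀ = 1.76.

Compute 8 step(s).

Equation: x = sin(x) + 1
Fixed-point form: x = sin(x) + 1
x₀ = 1.76

x_1 = g(1.760000) = 1.982154
x_2 = g(1.982154) = 1.916579
x_3 = g(1.916579) = 1.940811
x_4 = g(1.940811) = 1.932322
x_5 = g(1.932322) = 1.935358
x_6 = g(1.935358) = 1.934280
x_7 = g(1.934280) = 1.934664
x_8 = g(1.934664) = 1.934527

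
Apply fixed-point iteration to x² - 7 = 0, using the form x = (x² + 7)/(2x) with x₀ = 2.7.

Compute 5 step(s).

Equation: x² - 7 = 0
Fixed-point form: x = (x² + 7)/(2x)
x₀ = 2.7

x_1 = g(2.700000) = 2.646296
x_2 = g(2.646296) = 2.645751
x_3 = g(2.645751) = 2.645751
x_4 = g(2.645751) = 2.645751
x_5 = g(2.645751) = 2.645751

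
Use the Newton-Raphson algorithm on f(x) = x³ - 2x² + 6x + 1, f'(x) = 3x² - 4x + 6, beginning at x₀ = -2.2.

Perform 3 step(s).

f(x) = x³ - 2x² + 6x + 1
f'(x) = 3x² - 4x + 6
x₀ = -2.2

Newton-Raphson formula: x_{n+1} = x_n - f(x_n)/f'(x_n)

Iteration 1:
  f(-2.200000) = -32.528000
  f'(-2.200000) = 29.320000
  x_1 = -2.200000 - (-32.528000)/29.320000 = -1.090587
Iteration 2:
  f(-1.090587) = -9.219399
  f'(-1.090587) = 13.930484
  x_2 = -1.090587 - (-9.219399)/13.930484 = -0.428772
Iteration 3:
  f(-0.428772) = -2.019150
  f'(-0.428772) = 8.266624
  x_3 = -0.428772 - (-2.019150)/8.266624 = -0.184519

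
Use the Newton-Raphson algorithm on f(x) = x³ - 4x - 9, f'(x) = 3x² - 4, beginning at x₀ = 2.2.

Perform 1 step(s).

f(x) = x³ - 4x - 9
f'(x) = 3x² - 4
x₀ = 2.2

Newton-Raphson formula: x_{n+1} = x_n - f(x_n)/f'(x_n)

Iteration 1:
  f(2.200000) = -7.152000
  f'(2.200000) = 10.520000
  x_1 = 2.200000 - (-7.152000)/10.520000 = 2.879848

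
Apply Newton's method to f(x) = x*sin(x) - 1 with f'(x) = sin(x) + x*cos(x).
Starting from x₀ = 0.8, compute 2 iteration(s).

f(x) = x*sin(x) - 1
f'(x) = sin(x) + x*cos(x)
x₀ = 0.8

Newton-Raphson formula: x_{n+1} = x_n - f(x_n)/f'(x_n)

Iteration 1:
  f(0.800000) = -0.426115
  f'(0.800000) = 1.274721
  x_1 = 0.800000 - (-0.426115)/1.274721 = 1.134281
Iteration 2:
  f(1.134281) = 0.027920
  f'(1.134281) = 1.385786
  x_2 = 1.134281 - 0.027920/1.385786 = 1.114134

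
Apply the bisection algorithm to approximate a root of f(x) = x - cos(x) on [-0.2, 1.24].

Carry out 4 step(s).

f(x) = x - cos(x)
Initial interval: [-0.2, 1.24]

Iteration 1:
  c_1 = (-0.200000 + 1.240000)/2 = 0.520000
  f(c_1) = f(0.520000) = -0.347819
  f(a) × f(c) ≥ 0, new interval: [0.520000, 1.240000]
Iteration 2:
  c_2 = (0.520000 + 1.240000)/2 = 0.880000
  f(c_2) = f(0.880000) = 0.242849
  f(a) × f(c) < 0, new interval: [0.520000, 0.880000]
Iteration 3:
  c_3 = (0.520000 + 0.880000)/2 = 0.700000
  f(c_3) = f(0.700000) = -0.064842
  f(a) × f(c) ≥ 0, new interval: [0.700000, 0.880000]
Iteration 4:
  c_4 = (0.700000 + 0.880000)/2 = 0.790000
  f(c_4) = f(0.790000) = 0.086155
  f(a) × f(c) < 0, new interval: [0.700000, 0.790000]

After 4 iteration(s), the approximation is c_4 = 0.790000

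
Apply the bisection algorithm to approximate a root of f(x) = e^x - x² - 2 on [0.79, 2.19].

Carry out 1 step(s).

f(x) = e^x - x² - 2
Initial interval: [0.79, 2.19]

Iteration 1:
  c_1 = (0.790000 + 2.190000)/2 = 1.490000
  f(c_1) = f(1.490000) = 0.216996
  f(a) × f(c) < 0, new interval: [0.790000, 1.490000]

After 1 iteration(s), the approximation is c_1 = 1.490000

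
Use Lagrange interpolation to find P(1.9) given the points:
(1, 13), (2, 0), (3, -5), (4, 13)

Lagrange interpolation formula:
P(x) = Σ yᵢ × Lᵢ(x)
where Lᵢ(x) = Π_{j≠i} (x - xⱼ)/(xᵢ - xⱼ)

L_0(1.9) = (1.9 - 2)/(1 - 2) × (1.9 - 3)/(1 - 3) × (1.9 - 4)/(1 - 4) = 0.038500
L_1(1.9) = (1.9 - 1)/(2 - 1) × (1.9 - 3)/(2 - 3) × (1.9 - 4)/(2 - 4) = 1.039500
L_2(1.9) = (1.9 - 1)/(3 - 1) × (1.9 - 2)/(3 - 2) × (1.9 - 4)/(3 - 4) = -0.094500
L_3(1.9) = (1.9 - 1)/(4 - 1) × (1.9 - 2)/(4 - 2) × (1.9 - 3)/(4 - 3) = 0.016500

P(1.9) = 13×L_0(1.9) + 0×L_1(1.9) + (-5)×L_2(1.9) + 13×L_3(1.9)
P(1.9) = 1.187500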